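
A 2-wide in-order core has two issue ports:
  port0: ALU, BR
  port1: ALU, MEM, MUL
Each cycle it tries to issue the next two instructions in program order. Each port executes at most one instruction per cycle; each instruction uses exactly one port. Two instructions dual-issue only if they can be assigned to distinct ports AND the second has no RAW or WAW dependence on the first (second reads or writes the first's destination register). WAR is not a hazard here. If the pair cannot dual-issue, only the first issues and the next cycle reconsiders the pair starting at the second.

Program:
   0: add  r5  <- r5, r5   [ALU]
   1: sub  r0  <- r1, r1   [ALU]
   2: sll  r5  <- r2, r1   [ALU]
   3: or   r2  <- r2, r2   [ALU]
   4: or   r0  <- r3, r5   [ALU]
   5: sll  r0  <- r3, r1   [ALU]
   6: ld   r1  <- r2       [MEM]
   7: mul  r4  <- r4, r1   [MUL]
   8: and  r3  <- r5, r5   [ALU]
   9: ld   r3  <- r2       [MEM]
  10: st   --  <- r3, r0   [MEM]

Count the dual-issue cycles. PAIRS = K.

0. add.ALU;sub.ALU @i0+i1  | pair
1. sll.ALU;or.ALU @i2+i3  | pair
2. or.ALU @i4  | WAW r0
3. sll.ALU;ld.MEM @i5+i6  | pair
4. mul.MUL;and.ALU @i7+i8  | pair
5. ld.MEM @i9  | no-port MEM/MEM
6. st.MEM @i10  | tail

PAIRS = 4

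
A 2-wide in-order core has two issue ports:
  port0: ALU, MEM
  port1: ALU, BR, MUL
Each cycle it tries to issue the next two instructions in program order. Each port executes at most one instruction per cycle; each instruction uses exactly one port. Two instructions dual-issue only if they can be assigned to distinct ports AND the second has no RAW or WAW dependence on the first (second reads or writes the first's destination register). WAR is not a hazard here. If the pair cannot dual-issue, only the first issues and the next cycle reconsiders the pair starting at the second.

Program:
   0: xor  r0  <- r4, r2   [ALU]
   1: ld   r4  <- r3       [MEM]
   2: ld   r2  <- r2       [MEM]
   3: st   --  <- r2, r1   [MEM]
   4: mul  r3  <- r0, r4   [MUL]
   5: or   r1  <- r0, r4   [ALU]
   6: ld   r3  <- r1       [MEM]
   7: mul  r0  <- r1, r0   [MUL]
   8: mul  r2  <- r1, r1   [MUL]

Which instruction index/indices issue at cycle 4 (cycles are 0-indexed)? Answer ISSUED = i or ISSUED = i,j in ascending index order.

ISSUED = 6,7

c0: i0+i1 xor.ALU+ld.MEM  dual
c1: i2 ld.MEM  no-port MEM/MEM
c2: i3+i4 st.MEM+mul.MUL  dual
c3: i5 or.ALU  RAW r1
c4: i6+i7 ld.MEM+mul.MUL  dual
c5: i8 mul.MUL  tail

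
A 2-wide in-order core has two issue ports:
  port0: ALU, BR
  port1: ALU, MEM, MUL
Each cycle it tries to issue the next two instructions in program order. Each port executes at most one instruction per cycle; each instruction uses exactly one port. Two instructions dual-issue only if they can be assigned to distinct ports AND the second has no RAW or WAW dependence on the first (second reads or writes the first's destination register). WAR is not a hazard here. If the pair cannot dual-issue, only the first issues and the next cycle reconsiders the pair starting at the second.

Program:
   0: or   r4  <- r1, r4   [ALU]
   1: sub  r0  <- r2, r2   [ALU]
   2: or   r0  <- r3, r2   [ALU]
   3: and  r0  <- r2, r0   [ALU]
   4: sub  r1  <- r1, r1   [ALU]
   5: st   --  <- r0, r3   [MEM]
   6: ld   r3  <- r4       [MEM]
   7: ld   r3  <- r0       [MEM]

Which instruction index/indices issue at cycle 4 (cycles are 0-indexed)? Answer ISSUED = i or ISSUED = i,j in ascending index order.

t=0 i0+i1:or sub ; pair
t=1 i2:or ; RAW+WAW r0
t=2 i3+i4:and sub ; pair
t=3 i5:st ; no-port MEM/MEM
t=4 i6:ld ; no-port MEM/MEM
t=5 i7:ld ; tail

ISSUED = 6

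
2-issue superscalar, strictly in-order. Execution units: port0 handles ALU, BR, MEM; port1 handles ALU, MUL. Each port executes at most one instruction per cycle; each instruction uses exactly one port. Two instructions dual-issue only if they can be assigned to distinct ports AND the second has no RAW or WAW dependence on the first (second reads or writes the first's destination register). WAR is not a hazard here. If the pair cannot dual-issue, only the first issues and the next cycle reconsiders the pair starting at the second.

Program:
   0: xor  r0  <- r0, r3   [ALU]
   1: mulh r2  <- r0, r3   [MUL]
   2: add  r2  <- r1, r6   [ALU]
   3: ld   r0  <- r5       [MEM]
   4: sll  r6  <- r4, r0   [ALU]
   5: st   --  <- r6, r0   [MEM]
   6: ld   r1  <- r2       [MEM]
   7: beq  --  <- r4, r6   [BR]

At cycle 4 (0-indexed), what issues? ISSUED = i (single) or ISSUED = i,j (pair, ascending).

#0 head=0: xor i0 RAW r0
#1 head=1: mulh i1 WAW r2
#2 head=2: add ld i2,i3 pair
#3 head=4: sll i4 RAW r6
#4 head=5: st i5 no-port MEM/MEM
#5 head=6: ld i6 no-port MEM/BR
#6 head=7: beq i7 tail

ISSUED = 5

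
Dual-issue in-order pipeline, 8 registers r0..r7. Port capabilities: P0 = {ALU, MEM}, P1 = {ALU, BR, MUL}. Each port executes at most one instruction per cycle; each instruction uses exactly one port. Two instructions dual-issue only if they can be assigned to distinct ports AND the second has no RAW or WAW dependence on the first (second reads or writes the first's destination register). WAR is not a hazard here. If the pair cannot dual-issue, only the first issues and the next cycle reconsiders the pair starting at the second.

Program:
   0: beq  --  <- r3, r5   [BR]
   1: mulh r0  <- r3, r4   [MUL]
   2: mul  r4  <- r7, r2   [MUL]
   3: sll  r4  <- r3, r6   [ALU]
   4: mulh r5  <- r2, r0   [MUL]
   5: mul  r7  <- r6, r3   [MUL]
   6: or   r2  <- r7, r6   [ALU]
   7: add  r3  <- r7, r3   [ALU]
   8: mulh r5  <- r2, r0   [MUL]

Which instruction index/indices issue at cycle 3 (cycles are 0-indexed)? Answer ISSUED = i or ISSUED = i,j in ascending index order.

ISSUED = 3,4

#0 head=0: beq i0 no-port BR/MUL
#1 head=1: mulh i1 no-port MUL/MUL
#2 head=2: mul i2 WAW r4
#3 head=3: sll;mulh i3&i4 pair
#4 head=5: mul i5 RAW r7
#5 head=6: or;add i6&i7 pair
#6 head=8: mulh i8 tail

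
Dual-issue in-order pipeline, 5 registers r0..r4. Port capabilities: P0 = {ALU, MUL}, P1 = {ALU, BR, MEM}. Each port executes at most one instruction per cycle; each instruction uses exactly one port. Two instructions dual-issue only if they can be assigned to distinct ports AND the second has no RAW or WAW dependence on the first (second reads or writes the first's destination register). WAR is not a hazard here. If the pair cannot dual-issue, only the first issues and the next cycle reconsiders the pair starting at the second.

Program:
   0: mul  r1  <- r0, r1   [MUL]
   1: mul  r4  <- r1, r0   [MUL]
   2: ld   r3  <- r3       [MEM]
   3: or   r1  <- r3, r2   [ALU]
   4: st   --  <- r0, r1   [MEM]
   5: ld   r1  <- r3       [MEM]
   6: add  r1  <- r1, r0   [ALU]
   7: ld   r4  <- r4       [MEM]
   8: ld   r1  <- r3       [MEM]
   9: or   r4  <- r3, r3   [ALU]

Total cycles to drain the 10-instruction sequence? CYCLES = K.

  cy0 -> i0 (mul.MUL) no-port MUL/MUL
  cy1 -> i1,i2 (mul.MUL/ld.MEM) dual
  cy2 -> i3 (or.ALU) RAW r1
  cy3 -> i4 (st.MEM) no-port MEM/MEM
  cy4 -> i5 (ld.MEM) RAW+WAW r1
  cy5 -> i6,i7 (add.ALU/ld.MEM) dual
  cy6 -> i8,i9 (ld.MEM/or.ALU) dual

CYCLES = 7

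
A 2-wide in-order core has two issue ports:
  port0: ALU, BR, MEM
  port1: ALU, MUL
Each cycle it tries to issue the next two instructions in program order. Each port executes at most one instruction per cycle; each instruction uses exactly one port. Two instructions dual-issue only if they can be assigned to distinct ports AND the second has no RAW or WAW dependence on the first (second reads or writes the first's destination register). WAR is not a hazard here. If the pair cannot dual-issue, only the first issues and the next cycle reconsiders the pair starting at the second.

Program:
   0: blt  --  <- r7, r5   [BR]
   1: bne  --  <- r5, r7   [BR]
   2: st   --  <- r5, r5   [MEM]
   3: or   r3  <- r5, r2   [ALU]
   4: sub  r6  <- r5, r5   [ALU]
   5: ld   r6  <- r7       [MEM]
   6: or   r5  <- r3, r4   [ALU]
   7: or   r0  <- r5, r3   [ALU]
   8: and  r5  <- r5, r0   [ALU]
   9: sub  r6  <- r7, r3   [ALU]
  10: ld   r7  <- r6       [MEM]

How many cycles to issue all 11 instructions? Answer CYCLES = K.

CYCLES = 8

  cy0 -> i0 (blt.BR) no-port BR/BR
  cy1 -> i1 (bne.BR) no-port BR/MEM
  cy2 -> i2/i3 (st.MEM or.ALU) 2-wide
  cy3 -> i4 (sub.ALU) WAW r6
  cy4 -> i5/i6 (ld.MEM or.ALU) 2-wide
  cy5 -> i7 (or.ALU) RAW r0
  cy6 -> i8/i9 (and.ALU sub.ALU) 2-wide
  cy7 -> i10 (ld.MEM) tail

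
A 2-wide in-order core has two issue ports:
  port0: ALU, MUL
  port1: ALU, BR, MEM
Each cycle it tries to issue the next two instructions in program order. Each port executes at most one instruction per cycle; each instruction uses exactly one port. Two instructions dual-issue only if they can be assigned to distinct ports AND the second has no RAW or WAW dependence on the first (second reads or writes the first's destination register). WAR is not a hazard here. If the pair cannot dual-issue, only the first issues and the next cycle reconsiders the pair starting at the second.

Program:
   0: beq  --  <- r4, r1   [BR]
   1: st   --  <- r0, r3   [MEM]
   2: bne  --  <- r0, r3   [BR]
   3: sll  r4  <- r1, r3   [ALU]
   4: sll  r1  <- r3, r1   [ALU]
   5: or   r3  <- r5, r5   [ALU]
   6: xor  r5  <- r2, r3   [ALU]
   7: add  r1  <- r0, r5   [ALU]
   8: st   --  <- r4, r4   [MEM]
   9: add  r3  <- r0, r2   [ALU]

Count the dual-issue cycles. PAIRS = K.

t=0 i0:beq.BR ; no-port BR/MEM
t=1 i1:st.MEM ; no-port MEM/BR
t=2 i2&i3:bne.BR;sll.ALU ; pair
t=3 i4&i5:sll.ALU;or.ALU ; pair
t=4 i6:xor.ALU ; RAW r5
t=5 i7&i8:add.ALU;st.MEM ; pair
t=6 i9:add.ALU ; tail

PAIRS = 3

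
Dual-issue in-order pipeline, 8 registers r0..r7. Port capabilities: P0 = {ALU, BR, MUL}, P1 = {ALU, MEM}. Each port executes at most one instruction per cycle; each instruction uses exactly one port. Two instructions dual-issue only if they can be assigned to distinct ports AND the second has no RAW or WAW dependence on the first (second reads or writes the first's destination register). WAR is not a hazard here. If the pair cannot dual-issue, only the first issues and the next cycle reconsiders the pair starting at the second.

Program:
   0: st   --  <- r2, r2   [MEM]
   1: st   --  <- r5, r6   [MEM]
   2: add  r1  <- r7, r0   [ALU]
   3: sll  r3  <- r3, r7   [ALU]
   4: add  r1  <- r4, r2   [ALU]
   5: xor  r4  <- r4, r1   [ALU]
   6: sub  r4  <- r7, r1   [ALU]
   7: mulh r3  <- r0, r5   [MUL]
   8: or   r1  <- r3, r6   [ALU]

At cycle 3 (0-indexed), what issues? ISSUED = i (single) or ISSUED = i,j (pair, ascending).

ISSUED = 5

t=0 i0:st ; no-port MEM/MEM
t=1 i1+i2:st;add ; 2-wide
t=2 i3+i4:sll;add ; 2-wide
t=3 i5:xor ; WAW r4
t=4 i6+i7:sub;mulh ; 2-wide
t=5 i8:or ; tail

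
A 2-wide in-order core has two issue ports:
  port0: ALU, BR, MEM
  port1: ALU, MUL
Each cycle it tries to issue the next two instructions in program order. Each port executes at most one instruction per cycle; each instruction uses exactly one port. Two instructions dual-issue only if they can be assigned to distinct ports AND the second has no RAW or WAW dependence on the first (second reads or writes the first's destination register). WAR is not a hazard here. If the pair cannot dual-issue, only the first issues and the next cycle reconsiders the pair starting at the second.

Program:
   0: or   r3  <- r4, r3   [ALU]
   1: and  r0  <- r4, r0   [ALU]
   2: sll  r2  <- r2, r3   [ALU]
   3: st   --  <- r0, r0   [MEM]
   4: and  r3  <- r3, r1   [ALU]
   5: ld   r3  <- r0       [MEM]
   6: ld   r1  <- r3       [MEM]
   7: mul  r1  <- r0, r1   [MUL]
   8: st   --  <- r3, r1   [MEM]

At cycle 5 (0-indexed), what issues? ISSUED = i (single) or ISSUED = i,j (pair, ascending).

#0 head=0: or.ALU/and.ALU i0/i1 dual
#1 head=2: sll.ALU/st.MEM i2/i3 dual
#2 head=4: and.ALU i4 WAW r3
#3 head=5: ld.MEM i5 no-port MEM/MEM
#4 head=6: ld.MEM i6 RAW+WAW r1
#5 head=7: mul.MUL i7 RAW r1
#6 head=8: st.MEM i8 tail

ISSUED = 7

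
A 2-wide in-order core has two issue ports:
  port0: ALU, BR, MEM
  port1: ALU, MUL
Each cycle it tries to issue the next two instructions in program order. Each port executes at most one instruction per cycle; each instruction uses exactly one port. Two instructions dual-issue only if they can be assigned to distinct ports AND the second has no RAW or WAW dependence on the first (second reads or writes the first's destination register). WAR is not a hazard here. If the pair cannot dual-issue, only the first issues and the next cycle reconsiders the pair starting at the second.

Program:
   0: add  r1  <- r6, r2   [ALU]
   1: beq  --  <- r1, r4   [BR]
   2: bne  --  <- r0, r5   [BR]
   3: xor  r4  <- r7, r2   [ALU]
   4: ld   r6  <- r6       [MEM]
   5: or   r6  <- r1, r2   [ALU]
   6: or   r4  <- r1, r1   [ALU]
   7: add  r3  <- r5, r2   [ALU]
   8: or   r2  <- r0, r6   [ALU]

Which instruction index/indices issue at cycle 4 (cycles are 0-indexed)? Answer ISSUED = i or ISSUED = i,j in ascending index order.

ISSUED = 5,6

[0] i0  add  -- RAW r1
[1] i1  beq  -- no-port BR/BR
[2] i2/i3  bne/xor  -- 2-wide
[3] i4  ld  -- WAW r6
[4] i5/i6  or/or  -- 2-wide
[5] i7/i8  add/or  -- 2-wide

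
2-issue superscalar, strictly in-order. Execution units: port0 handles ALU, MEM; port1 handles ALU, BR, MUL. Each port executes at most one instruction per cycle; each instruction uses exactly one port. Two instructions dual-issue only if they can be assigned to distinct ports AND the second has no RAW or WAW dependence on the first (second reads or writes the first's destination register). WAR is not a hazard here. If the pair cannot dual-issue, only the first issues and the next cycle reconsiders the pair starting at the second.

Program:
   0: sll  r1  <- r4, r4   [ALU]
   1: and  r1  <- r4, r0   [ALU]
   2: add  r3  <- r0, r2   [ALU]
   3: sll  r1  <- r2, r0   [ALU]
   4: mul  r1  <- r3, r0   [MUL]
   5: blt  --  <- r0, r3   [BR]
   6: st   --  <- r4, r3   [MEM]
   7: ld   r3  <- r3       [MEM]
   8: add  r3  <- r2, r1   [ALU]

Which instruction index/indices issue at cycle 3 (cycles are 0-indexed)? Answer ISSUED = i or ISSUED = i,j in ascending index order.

ISSUED = 4

0. sll @i0  | WAW r1
1. and add @i1+i2  | 2-wide
2. sll @i3  | WAW r1
3. mul @i4  | no-port MUL/BR
4. blt st @i5+i6  | 2-wide
5. ld @i7  | WAW r3
6. add @i8  | tail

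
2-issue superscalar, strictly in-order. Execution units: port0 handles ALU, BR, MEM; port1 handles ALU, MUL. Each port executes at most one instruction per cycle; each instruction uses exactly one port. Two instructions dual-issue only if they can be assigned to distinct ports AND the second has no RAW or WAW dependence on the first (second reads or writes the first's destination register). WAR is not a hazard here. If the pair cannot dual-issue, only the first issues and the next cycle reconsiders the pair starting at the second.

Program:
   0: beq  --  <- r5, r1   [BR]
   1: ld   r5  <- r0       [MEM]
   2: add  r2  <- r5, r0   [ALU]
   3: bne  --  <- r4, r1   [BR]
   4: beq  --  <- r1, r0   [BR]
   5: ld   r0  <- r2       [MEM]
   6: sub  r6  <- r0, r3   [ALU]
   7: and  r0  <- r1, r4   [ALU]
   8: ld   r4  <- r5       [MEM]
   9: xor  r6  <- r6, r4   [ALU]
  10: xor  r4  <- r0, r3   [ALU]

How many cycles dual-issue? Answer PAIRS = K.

  cy0 -> i0 (beq) no-port BR/MEM
  cy1 -> i1 (ld) RAW r5
  cy2 -> i2&i3 (add bne) dual
  cy3 -> i4 (beq) no-port BR/MEM
  cy4 -> i5 (ld) RAW r0
  cy5 -> i6&i7 (sub and) dual
  cy6 -> i8 (ld) RAW r4
  cy7 -> i9&i10 (xor xor) dual

PAIRS = 3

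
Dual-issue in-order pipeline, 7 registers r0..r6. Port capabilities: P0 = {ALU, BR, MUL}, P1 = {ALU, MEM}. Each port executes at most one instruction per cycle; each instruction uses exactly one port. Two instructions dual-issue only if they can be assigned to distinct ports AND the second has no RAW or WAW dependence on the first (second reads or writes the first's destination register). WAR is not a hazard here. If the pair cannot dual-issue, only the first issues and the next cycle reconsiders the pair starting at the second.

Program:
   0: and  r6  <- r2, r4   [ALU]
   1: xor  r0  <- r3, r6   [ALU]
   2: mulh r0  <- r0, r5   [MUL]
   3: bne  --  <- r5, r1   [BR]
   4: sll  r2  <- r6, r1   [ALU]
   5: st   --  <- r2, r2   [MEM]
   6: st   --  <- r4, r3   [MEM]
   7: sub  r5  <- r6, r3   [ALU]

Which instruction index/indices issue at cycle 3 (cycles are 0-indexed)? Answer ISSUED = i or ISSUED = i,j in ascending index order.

0. and.ALU @i0  | RAW r6
1. xor.ALU @i1  | RAW+WAW r0
2. mulh.MUL @i2  | no-port MUL/BR
3. bne.BR+sll.ALU @i3&i4  | 2-wide
4. st.MEM @i5  | no-port MEM/MEM
5. st.MEM+sub.ALU @i6&i7  | 2-wide

ISSUED = 3,4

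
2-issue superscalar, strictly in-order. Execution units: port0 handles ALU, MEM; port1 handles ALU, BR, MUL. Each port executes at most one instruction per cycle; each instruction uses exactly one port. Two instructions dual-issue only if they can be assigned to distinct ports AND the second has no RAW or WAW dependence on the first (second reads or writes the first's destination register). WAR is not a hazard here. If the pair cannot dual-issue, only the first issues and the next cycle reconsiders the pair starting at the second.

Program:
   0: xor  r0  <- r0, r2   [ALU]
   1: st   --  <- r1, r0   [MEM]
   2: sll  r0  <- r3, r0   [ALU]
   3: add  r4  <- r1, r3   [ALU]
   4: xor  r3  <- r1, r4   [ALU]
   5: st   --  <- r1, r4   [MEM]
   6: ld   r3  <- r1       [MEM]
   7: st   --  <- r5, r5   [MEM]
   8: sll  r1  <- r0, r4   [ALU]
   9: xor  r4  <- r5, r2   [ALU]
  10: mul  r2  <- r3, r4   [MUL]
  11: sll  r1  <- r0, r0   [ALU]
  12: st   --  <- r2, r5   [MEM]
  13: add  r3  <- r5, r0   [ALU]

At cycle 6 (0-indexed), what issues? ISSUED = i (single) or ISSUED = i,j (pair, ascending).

ISSUED = 9

c0: i0 xor.ALU  RAW r0
c1: i1,i2 st.MEM;sll.ALU  pair
c2: i3 add.ALU  RAW r4
c3: i4,i5 xor.ALU;st.MEM  pair
c4: i6 ld.MEM  no-port MEM/MEM
c5: i7,i8 st.MEM;sll.ALU  pair
c6: i9 xor.ALU  RAW r4
c7: i10,i11 mul.MUL;sll.ALU  pair
c8: i12,i13 st.MEM;add.ALU  pair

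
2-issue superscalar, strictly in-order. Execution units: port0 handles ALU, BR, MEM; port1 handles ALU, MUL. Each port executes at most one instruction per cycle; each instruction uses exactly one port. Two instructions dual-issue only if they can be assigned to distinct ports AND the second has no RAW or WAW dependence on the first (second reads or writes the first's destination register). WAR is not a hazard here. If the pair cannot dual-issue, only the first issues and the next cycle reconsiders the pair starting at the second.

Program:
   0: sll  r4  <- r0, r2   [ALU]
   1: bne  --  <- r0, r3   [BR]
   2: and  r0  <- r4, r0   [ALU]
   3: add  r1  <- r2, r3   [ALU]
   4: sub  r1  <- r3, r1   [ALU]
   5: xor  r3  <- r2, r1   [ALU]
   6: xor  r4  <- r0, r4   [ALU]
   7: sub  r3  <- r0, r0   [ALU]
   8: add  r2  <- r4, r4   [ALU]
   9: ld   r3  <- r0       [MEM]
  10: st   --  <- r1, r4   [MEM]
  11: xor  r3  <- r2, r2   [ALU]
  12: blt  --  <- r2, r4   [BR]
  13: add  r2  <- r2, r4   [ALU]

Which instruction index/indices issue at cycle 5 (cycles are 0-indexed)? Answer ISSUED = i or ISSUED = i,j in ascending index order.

#0 head=0: sll/bne i0/i1 dual
#1 head=2: and/add i2/i3 dual
#2 head=4: sub i4 RAW r1
#3 head=5: xor/xor i5/i6 dual
#4 head=7: sub/add i7/i8 dual
#5 head=9: ld i9 no-port MEM/MEM
#6 head=10: st/xor i10/i11 dual
#7 head=12: blt/add i12/i13 dual

ISSUED = 9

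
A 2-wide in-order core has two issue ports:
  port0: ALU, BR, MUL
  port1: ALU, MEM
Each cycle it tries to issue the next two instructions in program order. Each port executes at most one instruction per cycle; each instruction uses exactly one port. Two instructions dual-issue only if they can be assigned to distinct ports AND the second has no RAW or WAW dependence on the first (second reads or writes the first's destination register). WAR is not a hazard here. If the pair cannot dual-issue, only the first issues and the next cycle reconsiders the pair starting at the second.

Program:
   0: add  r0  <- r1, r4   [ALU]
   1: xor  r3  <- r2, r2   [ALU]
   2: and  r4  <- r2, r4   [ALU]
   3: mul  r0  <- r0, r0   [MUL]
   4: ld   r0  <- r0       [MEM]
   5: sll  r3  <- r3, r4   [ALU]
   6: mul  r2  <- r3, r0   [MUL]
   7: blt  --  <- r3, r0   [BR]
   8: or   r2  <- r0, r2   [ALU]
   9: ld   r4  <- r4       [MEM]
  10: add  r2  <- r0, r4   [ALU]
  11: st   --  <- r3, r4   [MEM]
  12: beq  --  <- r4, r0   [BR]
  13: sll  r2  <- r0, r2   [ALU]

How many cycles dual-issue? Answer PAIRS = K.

0. add.ALU;xor.ALU @i0,i1  | dual
1. and.ALU;mul.MUL @i2,i3  | dual
2. ld.MEM;sll.ALU @i4,i5  | dual
3. mul.MUL @i6  | no-port MUL/BR
4. blt.BR;or.ALU @i7,i8  | dual
5. ld.MEM @i9  | RAW r4
6. add.ALU;st.MEM @i10,i11  | dual
7. beq.BR;sll.ALU @i12,i13  | dual

PAIRS = 6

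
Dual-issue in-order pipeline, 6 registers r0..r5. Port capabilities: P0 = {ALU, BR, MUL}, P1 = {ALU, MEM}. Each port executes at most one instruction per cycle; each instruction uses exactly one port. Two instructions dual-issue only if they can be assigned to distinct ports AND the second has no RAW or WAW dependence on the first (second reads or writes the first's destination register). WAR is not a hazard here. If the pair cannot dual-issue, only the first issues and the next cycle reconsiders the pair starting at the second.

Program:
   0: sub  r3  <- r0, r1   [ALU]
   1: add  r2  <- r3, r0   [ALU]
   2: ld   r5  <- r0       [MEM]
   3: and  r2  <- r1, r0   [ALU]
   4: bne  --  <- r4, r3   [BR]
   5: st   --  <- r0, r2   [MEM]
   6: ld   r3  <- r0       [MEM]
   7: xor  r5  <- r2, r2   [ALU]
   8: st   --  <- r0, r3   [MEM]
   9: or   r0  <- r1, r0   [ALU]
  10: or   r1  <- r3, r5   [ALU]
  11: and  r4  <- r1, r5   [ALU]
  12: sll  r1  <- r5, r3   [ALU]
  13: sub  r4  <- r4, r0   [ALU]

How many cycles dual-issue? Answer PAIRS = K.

PAIRS = 5

[0] i0  sub.ALU  -- RAW r3
[1] i1+i2  add.ALU/ld.MEM  -- pair
[2] i3+i4  and.ALU/bne.BR  -- pair
[3] i5  st.MEM  -- no-port MEM/MEM
[4] i6+i7  ld.MEM/xor.ALU  -- pair
[5] i8+i9  st.MEM/or.ALU  -- pair
[6] i10  or.ALU  -- RAW r1
[7] i11+i12  and.ALU/sll.ALU  -- pair
[8] i13  sub.ALU  -- tail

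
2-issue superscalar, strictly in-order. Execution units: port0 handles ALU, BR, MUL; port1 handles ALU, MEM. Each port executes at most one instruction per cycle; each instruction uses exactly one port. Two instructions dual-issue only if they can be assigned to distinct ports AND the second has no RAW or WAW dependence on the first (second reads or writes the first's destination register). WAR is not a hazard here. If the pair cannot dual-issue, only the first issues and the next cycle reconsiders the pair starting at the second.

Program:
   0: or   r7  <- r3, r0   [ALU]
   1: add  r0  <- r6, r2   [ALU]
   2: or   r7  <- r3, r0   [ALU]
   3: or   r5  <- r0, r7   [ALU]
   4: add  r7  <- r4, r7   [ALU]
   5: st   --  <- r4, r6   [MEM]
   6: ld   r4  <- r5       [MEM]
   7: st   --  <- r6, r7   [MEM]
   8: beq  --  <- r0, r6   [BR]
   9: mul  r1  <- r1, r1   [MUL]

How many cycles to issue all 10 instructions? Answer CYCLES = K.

t=0 i0&i1:or.ALU;add.ALU ; dual
t=1 i2:or.ALU ; RAW r7
t=2 i3&i4:or.ALU;add.ALU ; dual
t=3 i5:st.MEM ; no-port MEM/MEM
t=4 i6:ld.MEM ; no-port MEM/MEM
t=5 i7&i8:st.MEM;beq.BR ; dual
t=6 i9:mul.MUL ; tail

CYCLES = 7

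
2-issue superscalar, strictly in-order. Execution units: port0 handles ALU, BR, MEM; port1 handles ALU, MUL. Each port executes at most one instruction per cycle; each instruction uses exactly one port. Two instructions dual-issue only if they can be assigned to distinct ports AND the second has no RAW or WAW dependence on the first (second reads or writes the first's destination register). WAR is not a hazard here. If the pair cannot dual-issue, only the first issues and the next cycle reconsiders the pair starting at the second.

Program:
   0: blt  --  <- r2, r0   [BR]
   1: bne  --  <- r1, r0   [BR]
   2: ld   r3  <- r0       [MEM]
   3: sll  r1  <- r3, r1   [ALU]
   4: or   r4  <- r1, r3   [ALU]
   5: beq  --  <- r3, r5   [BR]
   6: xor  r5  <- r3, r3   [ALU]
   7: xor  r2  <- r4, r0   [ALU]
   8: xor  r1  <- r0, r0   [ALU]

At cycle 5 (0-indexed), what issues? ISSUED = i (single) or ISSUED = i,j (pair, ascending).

#0 head=0: blt.BR i0 no-port BR/BR
#1 head=1: bne.BR i1 no-port BR/MEM
#2 head=2: ld.MEM i2 RAW r3
#3 head=3: sll.ALU i3 RAW r1
#4 head=4: or.ALU/beq.BR i4/i5 pair
#5 head=6: xor.ALU/xor.ALU i6/i7 pair
#6 head=8: xor.ALU i8 tail

ISSUED = 6,7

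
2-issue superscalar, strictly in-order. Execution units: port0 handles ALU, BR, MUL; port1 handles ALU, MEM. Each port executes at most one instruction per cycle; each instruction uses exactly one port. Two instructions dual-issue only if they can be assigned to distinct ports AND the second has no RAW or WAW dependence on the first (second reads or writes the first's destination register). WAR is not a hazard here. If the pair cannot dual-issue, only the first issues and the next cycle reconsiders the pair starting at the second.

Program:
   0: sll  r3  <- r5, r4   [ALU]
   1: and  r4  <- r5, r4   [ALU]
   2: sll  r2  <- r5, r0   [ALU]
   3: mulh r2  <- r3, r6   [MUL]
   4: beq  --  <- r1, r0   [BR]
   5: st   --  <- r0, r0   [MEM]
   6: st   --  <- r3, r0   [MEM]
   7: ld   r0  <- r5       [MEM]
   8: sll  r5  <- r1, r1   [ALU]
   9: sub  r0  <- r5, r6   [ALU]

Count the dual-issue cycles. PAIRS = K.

PAIRS = 3

  cy0 -> i0/i1 (sll.ALU and.ALU) 2-wide
  cy1 -> i2 (sll.ALU) WAW r2
  cy2 -> i3 (mulh.MUL) no-port MUL/BR
  cy3 -> i4/i5 (beq.BR st.MEM) 2-wide
  cy4 -> i6 (st.MEM) no-port MEM/MEM
  cy5 -> i7/i8 (ld.MEM sll.ALU) 2-wide
  cy6 -> i9 (sub.ALU) tail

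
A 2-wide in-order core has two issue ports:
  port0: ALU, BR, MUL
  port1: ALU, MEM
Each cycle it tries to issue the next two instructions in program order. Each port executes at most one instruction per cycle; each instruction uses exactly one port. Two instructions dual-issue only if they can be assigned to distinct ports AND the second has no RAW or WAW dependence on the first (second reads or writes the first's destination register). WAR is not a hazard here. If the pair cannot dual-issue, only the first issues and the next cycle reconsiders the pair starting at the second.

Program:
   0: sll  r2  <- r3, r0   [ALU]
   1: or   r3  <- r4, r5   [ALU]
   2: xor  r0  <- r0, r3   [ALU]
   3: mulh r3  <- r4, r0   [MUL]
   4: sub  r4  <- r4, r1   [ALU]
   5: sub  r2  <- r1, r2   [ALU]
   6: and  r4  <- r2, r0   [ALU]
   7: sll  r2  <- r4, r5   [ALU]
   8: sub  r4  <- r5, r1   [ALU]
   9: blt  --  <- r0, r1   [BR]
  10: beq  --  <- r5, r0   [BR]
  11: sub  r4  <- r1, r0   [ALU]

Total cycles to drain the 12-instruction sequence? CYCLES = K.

CYCLES = 8

#0 head=0: sll.ALU;or.ALU i0/i1 2-wide
#1 head=2: xor.ALU i2 RAW r0
#2 head=3: mulh.MUL;sub.ALU i3/i4 2-wide
#3 head=5: sub.ALU i5 RAW r2
#4 head=6: and.ALU i6 RAW r4
#5 head=7: sll.ALU;sub.ALU i7/i8 2-wide
#6 head=9: blt.BR i9 no-port BR/BR
#7 head=10: beq.BR;sub.ALU i10/i11 2-wide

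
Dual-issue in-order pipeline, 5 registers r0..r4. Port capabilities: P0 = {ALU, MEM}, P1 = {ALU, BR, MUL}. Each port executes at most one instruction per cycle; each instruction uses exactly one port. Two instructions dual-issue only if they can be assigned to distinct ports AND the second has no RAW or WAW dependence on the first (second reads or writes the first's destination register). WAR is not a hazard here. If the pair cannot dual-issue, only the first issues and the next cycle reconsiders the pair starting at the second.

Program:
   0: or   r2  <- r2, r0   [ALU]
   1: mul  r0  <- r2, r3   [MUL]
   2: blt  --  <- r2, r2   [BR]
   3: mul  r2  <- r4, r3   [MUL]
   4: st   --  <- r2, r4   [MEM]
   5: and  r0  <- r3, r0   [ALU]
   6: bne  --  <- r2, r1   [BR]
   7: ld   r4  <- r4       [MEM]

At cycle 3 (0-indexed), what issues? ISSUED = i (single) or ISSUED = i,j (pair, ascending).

[0] i0  or.ALU  -- RAW r2
[1] i1  mul.MUL  -- no-port MUL/BR
[2] i2  blt.BR  -- no-port BR/MUL
[3] i3  mul.MUL  -- RAW r2
[4] i4+i5  st.MEM/and.ALU  -- dual
[5] i6+i7  bne.BR/ld.MEM  -- dual

ISSUED = 3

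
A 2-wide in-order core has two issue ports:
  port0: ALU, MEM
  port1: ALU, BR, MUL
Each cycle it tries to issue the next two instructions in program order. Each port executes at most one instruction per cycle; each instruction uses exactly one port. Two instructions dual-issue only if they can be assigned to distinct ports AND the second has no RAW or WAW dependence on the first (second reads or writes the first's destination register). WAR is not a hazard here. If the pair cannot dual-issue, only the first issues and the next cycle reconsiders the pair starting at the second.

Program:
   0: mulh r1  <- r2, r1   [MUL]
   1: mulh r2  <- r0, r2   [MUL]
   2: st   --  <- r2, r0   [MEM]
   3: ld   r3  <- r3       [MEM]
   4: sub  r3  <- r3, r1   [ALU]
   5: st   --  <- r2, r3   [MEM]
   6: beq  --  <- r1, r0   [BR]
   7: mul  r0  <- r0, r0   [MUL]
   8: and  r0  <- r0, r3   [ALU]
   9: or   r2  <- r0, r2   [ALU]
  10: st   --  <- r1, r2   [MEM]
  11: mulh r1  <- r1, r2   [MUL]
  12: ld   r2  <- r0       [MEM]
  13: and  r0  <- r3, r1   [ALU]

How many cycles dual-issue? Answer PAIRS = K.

#0 head=0: mulh i0 no-port MUL/MUL
#1 head=1: mulh i1 RAW r2
#2 head=2: st i2 no-port MEM/MEM
#3 head=3: ld i3 RAW+WAW r3
#4 head=4: sub i4 RAW r3
#5 head=5: st/beq i5/i6 2-wide
#6 head=7: mul i7 RAW+WAW r0
#7 head=8: and i8 RAW r0
#8 head=9: or i9 RAW r2
#9 head=10: st/mulh i10/i11 2-wide
#10 head=12: ld/and i12/i13 2-wide

PAIRS = 3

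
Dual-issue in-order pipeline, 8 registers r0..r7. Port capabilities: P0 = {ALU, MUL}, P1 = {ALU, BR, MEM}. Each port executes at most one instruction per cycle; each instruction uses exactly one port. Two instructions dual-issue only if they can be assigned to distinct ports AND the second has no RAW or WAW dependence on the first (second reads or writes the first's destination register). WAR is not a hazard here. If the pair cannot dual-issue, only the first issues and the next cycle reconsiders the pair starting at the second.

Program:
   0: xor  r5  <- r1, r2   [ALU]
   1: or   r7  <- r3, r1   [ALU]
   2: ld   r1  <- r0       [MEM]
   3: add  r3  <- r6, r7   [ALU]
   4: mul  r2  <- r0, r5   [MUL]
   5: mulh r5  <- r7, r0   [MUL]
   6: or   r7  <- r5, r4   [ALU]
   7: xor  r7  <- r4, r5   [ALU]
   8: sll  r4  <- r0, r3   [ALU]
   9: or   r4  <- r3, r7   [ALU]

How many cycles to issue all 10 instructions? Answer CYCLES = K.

CYCLES = 7

c0: i0+i1 xor.ALU;or.ALU  pair
c1: i2+i3 ld.MEM;add.ALU  pair
c2: i4 mul.MUL  no-port MUL/MUL
c3: i5 mulh.MUL  RAW r5
c4: i6 or.ALU  WAW r7
c5: i7+i8 xor.ALU;sll.ALU  pair
c6: i9 or.ALU  tail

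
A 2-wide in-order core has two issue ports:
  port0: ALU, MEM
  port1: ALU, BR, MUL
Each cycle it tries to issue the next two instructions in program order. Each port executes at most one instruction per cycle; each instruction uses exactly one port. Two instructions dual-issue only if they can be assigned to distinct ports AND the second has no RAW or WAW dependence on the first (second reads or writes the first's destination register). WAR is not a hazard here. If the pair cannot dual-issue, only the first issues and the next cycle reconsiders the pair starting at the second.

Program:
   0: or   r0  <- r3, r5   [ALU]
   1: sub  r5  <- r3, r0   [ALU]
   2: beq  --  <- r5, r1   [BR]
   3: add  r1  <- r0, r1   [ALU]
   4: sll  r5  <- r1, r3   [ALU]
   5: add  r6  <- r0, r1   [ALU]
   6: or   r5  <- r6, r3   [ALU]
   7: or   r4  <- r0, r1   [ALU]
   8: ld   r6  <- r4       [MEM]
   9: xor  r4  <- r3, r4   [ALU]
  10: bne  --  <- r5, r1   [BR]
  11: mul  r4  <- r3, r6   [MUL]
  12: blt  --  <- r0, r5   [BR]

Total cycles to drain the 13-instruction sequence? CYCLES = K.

CYCLES = 9

#0 head=0: or i0 RAW r0
#1 head=1: sub i1 RAW r5
#2 head=2: beq+add i2/i3 pair
#3 head=4: sll+add i4/i5 pair
#4 head=6: or+or i6/i7 pair
#5 head=8: ld+xor i8/i9 pair
#6 head=10: bne i10 no-port BR/MUL
#7 head=11: mul i11 no-port MUL/BR
#8 head=12: blt i12 tail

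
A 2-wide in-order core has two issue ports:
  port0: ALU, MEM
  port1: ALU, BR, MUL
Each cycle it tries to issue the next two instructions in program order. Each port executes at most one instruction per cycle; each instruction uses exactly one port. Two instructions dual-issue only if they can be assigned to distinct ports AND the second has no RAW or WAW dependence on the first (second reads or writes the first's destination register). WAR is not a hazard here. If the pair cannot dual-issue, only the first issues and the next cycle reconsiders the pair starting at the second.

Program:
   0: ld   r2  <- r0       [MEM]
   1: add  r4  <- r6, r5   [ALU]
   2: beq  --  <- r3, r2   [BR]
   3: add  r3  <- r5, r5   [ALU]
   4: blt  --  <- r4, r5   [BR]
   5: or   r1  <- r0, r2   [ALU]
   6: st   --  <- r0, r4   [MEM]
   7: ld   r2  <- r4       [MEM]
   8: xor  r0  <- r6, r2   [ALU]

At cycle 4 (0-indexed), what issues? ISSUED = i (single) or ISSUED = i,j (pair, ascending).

  cy0 -> i0+i1 (ld.MEM add.ALU) dual
  cy1 -> i2+i3 (beq.BR add.ALU) dual
  cy2 -> i4+i5 (blt.BR or.ALU) dual
  cy3 -> i6 (st.MEM) no-port MEM/MEM
  cy4 -> i7 (ld.MEM) RAW r2
  cy5 -> i8 (xor.ALU) tail

ISSUED = 7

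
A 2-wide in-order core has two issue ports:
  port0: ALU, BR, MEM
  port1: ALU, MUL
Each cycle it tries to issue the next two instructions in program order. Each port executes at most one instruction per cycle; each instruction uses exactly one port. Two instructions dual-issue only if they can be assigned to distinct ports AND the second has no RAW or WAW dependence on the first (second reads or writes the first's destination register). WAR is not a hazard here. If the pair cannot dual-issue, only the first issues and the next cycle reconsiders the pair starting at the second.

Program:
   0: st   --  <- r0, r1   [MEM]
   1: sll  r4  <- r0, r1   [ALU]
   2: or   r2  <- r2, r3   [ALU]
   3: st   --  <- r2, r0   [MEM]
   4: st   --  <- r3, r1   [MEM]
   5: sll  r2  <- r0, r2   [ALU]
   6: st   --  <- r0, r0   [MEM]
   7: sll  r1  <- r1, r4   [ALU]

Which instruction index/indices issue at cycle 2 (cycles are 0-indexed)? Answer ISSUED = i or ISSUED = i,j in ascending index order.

#0 head=0: st.MEM;sll.ALU i0+i1 pair
#1 head=2: or.ALU i2 RAW r2
#2 head=3: st.MEM i3 no-port MEM/MEM
#3 head=4: st.MEM;sll.ALU i4+i5 pair
#4 head=6: st.MEM;sll.ALU i6+i7 pair

ISSUED = 3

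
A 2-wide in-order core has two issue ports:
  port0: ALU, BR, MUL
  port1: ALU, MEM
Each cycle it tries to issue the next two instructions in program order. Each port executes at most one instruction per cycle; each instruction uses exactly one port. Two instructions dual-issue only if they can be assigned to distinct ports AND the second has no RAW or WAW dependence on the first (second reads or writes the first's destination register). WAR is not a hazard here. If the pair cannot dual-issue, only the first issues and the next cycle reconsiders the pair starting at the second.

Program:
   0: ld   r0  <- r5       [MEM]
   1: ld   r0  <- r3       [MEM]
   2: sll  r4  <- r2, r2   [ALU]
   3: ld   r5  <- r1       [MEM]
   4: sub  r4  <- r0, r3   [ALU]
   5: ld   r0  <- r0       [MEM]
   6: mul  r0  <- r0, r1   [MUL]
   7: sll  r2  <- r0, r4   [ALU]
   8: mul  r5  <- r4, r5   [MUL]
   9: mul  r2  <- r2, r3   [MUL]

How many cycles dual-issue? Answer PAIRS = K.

[0] i0  ld.MEM  -- no-port MEM/MEM
[1] i1+i2  ld.MEM/sll.ALU  -- 2-wide
[2] i3+i4  ld.MEM/sub.ALU  -- 2-wide
[3] i5  ld.MEM  -- RAW+WAW r0
[4] i6  mul.MUL  -- RAW r0
[5] i7+i8  sll.ALU/mul.MUL  -- 2-wide
[6] i9  mul.MUL  -- tail

PAIRS = 3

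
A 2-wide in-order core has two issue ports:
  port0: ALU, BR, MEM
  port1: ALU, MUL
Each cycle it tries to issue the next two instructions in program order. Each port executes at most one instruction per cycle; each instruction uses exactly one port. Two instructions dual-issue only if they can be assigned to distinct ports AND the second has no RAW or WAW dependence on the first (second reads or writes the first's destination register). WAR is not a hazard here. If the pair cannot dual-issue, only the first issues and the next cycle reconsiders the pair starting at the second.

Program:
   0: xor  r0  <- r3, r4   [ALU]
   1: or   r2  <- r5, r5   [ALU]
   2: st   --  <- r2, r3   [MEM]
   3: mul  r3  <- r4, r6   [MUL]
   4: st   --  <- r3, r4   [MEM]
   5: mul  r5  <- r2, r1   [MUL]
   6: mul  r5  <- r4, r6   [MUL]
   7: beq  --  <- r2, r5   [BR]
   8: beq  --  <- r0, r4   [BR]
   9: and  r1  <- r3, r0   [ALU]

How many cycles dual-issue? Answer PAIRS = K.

  cy0 -> i0+i1 (xor+or) pair
  cy1 -> i2+i3 (st+mul) pair
  cy2 -> i4+i5 (st+mul) pair
  cy3 -> i6 (mul) RAW r5
  cy4 -> i7 (beq) no-port BR/BR
  cy5 -> i8+i9 (beq+and) pair

PAIRS = 4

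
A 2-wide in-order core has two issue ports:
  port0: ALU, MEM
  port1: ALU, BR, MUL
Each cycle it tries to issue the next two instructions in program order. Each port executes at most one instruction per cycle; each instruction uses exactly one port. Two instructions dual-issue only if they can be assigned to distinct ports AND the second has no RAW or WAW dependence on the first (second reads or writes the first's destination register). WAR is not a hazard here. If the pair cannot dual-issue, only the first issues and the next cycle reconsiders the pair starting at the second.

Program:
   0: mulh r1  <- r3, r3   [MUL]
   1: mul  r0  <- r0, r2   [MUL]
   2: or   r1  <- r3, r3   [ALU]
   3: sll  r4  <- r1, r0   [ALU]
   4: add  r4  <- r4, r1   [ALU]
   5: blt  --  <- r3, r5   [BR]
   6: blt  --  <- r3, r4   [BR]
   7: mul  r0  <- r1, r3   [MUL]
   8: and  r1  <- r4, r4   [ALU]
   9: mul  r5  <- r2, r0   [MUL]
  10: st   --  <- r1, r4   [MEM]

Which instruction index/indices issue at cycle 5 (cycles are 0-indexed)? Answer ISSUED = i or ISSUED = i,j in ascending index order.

ISSUED = 7,8

  cy0 -> i0 (mulh) no-port MUL/MUL
  cy1 -> i1&i2 (mul;or) dual
  cy2 -> i3 (sll) RAW+WAW r4
  cy3 -> i4&i5 (add;blt) dual
  cy4 -> i6 (blt) no-port BR/MUL
  cy5 -> i7&i8 (mul;and) dual
  cy6 -> i9&i10 (mul;st) dual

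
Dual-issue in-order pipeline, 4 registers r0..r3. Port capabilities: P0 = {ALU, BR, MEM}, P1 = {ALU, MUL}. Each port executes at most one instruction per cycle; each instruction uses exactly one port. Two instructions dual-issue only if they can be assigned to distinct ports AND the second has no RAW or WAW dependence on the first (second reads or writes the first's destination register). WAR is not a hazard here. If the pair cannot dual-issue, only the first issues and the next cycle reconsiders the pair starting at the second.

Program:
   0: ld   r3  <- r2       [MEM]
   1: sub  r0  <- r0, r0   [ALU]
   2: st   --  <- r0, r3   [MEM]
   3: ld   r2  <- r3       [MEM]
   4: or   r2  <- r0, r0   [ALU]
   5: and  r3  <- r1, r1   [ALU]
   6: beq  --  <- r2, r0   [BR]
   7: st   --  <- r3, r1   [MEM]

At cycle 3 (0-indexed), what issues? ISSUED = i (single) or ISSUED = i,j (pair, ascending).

t=0 i0,i1:ld.MEM+sub.ALU ; dual
t=1 i2:st.MEM ; no-port MEM/MEM
t=2 i3:ld.MEM ; WAW r2
t=3 i4,i5:or.ALU+and.ALU ; dual
t=4 i6:beq.BR ; no-port BR/MEM
t=5 i7:st.MEM ; tail

ISSUED = 4,5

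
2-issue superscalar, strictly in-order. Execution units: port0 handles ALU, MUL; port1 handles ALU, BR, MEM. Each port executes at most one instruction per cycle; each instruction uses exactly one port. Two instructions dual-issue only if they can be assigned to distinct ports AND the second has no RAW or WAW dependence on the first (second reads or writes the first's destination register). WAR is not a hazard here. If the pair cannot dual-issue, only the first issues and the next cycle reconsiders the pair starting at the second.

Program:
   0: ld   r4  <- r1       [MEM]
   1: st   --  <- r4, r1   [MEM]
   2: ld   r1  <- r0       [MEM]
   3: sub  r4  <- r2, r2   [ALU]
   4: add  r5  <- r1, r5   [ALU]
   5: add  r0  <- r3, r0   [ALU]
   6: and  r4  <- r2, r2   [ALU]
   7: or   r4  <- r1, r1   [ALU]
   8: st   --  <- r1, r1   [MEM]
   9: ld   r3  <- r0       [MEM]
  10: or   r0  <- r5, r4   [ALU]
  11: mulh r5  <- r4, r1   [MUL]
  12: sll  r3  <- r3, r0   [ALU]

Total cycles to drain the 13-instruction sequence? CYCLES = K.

CYCLES = 8

0. ld.MEM @i0  | no-port MEM/MEM
1. st.MEM @i1  | no-port MEM/MEM
2. ld.MEM/sub.ALU @i2+i3  | pair
3. add.ALU/add.ALU @i4+i5  | pair
4. and.ALU @i6  | WAW r4
5. or.ALU/st.MEM @i7+i8  | pair
6. ld.MEM/or.ALU @i9+i10  | pair
7. mulh.MUL/sll.ALU @i11+i12  | pair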